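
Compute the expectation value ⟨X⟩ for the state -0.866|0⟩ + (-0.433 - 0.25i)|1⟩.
0.75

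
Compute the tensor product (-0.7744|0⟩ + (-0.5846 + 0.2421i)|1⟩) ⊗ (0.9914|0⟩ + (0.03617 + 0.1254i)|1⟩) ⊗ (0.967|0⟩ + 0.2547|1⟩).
-0.7424|000⟩ - 0.1955|001⟩ + (-0.02709 - 0.09391i)|010⟩ + (-0.007134 - 0.02473i)|011⟩ + (-0.5604 + 0.2321i)|100⟩ + (-0.1476 + 0.06113i)|101⟩ + (-0.0498 - 0.06242i)|110⟩ + (-0.01312 - 0.01644i)|111⟩

amp(|b₁b₂…⟩) = product of the factor amplitudes for bits b₁, b₂, …; only kets whose every factor amplitude is nonzero survive.
|000⟩: (-0.7744)(0.9914)(0.967) = -0.7424
|001⟩: (-0.7744)(0.9914)(0.2547) = -0.1955
|010⟩: (-0.7744)(0.03617 + 0.1254i)(0.967) = (-0.02709 - 0.09391i)
|011⟩: (-0.7744)(0.03617 + 0.1254i)(0.2547) = (-0.007134 - 0.02473i)
|100⟩: (-0.5846 + 0.2421i)(0.9914)(0.967) = (-0.5604 + 0.2321i)
|101⟩: (-0.5846 + 0.2421i)(0.9914)(0.2547) = (-0.1476 + 0.06113i)
|110⟩: (-0.5846 + 0.2421i)(0.03617 + 0.1254i)(0.967) = (-0.0498 - 0.06242i)
|111⟩: (-0.5846 + 0.2421i)(0.03617 + 0.1254i)(0.2547) = (-0.01312 - 0.01644i)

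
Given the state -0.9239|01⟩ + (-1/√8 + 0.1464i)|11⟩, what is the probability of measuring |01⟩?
0.8536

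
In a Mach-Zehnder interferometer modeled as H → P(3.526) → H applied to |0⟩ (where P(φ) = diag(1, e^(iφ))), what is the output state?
(0.03649 - 0.1875i)|0⟩ + (0.9635 + 0.1875i)|1⟩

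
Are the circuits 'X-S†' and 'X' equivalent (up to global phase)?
No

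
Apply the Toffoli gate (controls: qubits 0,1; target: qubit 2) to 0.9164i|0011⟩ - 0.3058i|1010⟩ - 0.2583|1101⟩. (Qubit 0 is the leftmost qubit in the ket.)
0.9164i|0011⟩ - 0.3058i|1010⟩ - 0.2583|1111⟩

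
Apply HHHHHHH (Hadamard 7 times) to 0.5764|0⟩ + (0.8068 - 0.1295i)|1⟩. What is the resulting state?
(0.9781 - 0.09157i)|0⟩ + (-0.1629 + 0.09157i)|1⟩

H² = I, so H^7 = H: a single Hadamard. With (a, b) = (0.5764, (0.8068 - 0.1295i)), H gives ((a + b)/√2, (a − b)/√2) = ((0.9781 - 0.09157i), (-0.1629 + 0.09157i)).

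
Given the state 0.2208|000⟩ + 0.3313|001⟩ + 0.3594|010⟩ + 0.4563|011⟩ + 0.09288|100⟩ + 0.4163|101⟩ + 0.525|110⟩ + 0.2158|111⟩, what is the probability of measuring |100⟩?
0.008627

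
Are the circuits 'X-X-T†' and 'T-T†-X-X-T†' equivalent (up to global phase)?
Yes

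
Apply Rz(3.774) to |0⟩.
(-0.311 - 0.9504i)|0⟩

Rz(3.774) = [[e^(−iθ/2), 0], [0, e^(iθ/2)]] with e^(±iθ/2) = cos(θ/2) ± i·sin(θ/2); θ = 3.774, cos(θ/2) ≈ -0.310961, sin(θ/2) ≈ 0.950423.
With a = amp(|0⟩) = 1 and b = amp(|1⟩) = 0:
new amp(|0⟩) = (-0.310961 - 0.950423i)·a = (-0.311 - 0.9504i)
new amp(|1⟩) = (-0.310961 + 0.950423i)·b = 0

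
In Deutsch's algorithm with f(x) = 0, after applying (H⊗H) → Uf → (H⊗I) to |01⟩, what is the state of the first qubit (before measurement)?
|0⟩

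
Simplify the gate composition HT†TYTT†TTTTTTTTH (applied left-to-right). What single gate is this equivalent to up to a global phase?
Y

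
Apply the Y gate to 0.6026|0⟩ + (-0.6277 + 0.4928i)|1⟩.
(0.4928 + 0.6277i)|0⟩ + 0.6026i|1⟩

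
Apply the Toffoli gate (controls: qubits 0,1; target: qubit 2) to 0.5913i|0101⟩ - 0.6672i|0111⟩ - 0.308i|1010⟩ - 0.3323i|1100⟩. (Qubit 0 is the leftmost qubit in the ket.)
0.5913i|0101⟩ - 0.6672i|0111⟩ - 0.308i|1010⟩ - 0.3323i|1110⟩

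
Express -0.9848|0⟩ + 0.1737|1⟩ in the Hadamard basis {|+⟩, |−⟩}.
-0.5735|+⟩ - 0.8192|−⟩

With |ψ⟩ = α|0⟩ + β|1⟩, the Hadamard-basis coefficients are ⟨+|ψ⟩ = (α + β)/√2 and ⟨−|ψ⟩ = (α − β)/√2.
Here α = -0.9848, β = 0.1737: (α + β)/√2 = -0.5735, (α − β)/√2 = -0.8192.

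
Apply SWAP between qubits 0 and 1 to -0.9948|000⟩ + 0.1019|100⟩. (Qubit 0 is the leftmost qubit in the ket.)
-0.9948|000⟩ + 0.1019|010⟩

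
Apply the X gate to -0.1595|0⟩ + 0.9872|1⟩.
0.9872|0⟩ - 0.1595|1⟩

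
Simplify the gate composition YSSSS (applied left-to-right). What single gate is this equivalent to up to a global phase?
Y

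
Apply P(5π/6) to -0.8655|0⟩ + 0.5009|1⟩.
-0.8655|0⟩ + (-0.4338 + 0.2505i)|1⟩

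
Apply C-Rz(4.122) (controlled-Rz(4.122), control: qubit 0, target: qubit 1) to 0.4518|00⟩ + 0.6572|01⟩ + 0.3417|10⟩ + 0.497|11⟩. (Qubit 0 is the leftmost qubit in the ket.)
0.4518|00⟩ + 0.6572|01⟩ + (-0.1609 - 0.3015i)|10⟩ + (-0.234 + 0.4385i)|11⟩

C-Rz(4.122) leaves the control-|0⟩ kets |00⟩, |01⟩ unchanged and applies Rz(4.122) to qubit 1 on the control-|1⟩ pair (|10⟩, |11⟩).
Rz(4.122) = [[e^(−iθ/2), 0], [0, e^(iθ/2)]] with e^(±iθ/2) = cos(θ/2) ± i·sin(θ/2); θ = 4.122, cos(θ/2) ≈ -0.470806, sin(θ/2) ≈ 0.882237.
With a = amp(|10⟩) = 0.3417 and b = amp(|11⟩) = 0.497:
new amp(|10⟩) = (-0.470806 - 0.882237i)·a = (-0.1609 - 0.3015i)
new amp(|11⟩) = (-0.470806 + 0.882237i)·b = (-0.234 + 0.4385i)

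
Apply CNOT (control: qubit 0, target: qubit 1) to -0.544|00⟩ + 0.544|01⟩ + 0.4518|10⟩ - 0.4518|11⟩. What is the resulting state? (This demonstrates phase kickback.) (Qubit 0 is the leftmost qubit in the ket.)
-0.544|00⟩ + 0.544|01⟩ - 0.4518|10⟩ + 0.4518|11⟩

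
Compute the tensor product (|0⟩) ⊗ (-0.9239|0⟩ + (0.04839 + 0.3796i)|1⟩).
-0.9239|00⟩ + (0.04839 + 0.3796i)|01⟩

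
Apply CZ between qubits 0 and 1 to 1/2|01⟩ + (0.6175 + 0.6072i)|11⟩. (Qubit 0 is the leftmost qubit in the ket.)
1/2|01⟩ + (-0.6175 - 0.6072i)|11⟩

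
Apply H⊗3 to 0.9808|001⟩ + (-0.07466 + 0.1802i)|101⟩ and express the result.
(0.3204 + 0.06371i)|000⟩ + (-0.3204 - 0.06371i)|001⟩ + (0.3204 + 0.06371i)|010⟩ + (-0.3204 - 0.06371i)|011⟩ + (0.3732 - 0.06371i)|100⟩ + (-0.3732 + 0.06371i)|101⟩ + (0.3732 - 0.06371i)|110⟩ + (-0.3732 + 0.06371i)|111⟩

H⊗3 gives amp(|y⟩) = (1/2√2) Σ_x (−1)^(x·y) amp(|x⟩), where x·y is the number of positions in which both x and y have a 1.
|000⟩: (0.9808 + (-0.07466 + 0.1802i))/(2√2) = (0.3204 + 0.06371i)
|001⟩: (-0.9808 - (-0.07466 + 0.1802i))/(2√2) = (-0.3204 - 0.06371i)
|010⟩: (0.9808 + (-0.07466 + 0.1802i))/(2√2) = (0.3204 + 0.06371i)
|011⟩: (-0.9808 - (-0.07466 + 0.1802i))/(2√2) = (-0.3204 - 0.06371i)
|100⟩: (0.9808 - (-0.07466 + 0.1802i))/(2√2) = (0.3732 - 0.06371i)
|101⟩: (-0.9808 + (-0.07466 + 0.1802i))/(2√2) = (-0.3732 + 0.06371i)
|110⟩: (0.9808 - (-0.07466 + 0.1802i))/(2√2) = (0.3732 - 0.06371i)
|111⟩: (-0.9808 + (-0.07466 + 0.1802i))/(2√2) = (-0.3732 + 0.06371i)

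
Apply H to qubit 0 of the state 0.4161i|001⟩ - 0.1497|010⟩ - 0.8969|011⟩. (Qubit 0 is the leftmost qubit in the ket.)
0.2942i|001⟩ - 0.1059|010⟩ - 0.6342|011⟩ + 0.2942i|101⟩ - 0.1059|110⟩ - 0.6342|111⟩

H on qubit 0 mixes each pair of kets that differ only in qubit 0: amplitudes (a, b) of (|…0…⟩, |…1…⟩) become ((a + b)/√2, (a − b)/√2). Kets absent from the input have amplitude 0.
(|001⟩, |101⟩): (a, b) = (0.4161i, 0) → (0.2942i, 0.2942i)
(|010⟩, |110⟩): (a, b) = (-0.1497, 0) → (-0.1059, -0.1059)
(|011⟩, |111⟩): (a, b) = (-0.8969, 0) → (-0.6342, -0.6342)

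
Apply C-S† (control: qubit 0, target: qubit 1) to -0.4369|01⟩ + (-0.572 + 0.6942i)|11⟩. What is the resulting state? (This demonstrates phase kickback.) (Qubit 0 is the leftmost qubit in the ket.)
-0.4369|01⟩ + (0.6942 + 0.572i)|11⟩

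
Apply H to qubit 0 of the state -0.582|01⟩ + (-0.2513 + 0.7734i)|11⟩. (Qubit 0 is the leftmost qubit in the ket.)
(-0.5892 + 0.5469i)|01⟩ + (-0.2338 - 0.5469i)|11⟩

H on qubit 0 mixes each pair of kets that differ only in qubit 0: amplitudes (a, b) of (|…0…⟩, |…1…⟩) become ((a + b)/√2, (a − b)/√2). Kets absent from the input have amplitude 0.
(|01⟩, |11⟩): (a, b) = (-0.582, (-0.2513 + 0.7734i)) → ((-0.5892 + 0.5469i), (-0.2338 - 0.5469i))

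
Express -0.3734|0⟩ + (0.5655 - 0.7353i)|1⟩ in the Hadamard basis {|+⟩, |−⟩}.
(0.1358 - 0.5199i)|+⟩ + (-0.6639 + 0.5199i)|−⟩

With |ψ⟩ = α|0⟩ + β|1⟩, the Hadamard-basis coefficients are ⟨+|ψ⟩ = (α + β)/√2 and ⟨−|ψ⟩ = (α − β)/√2.
Here α = -0.3734, β = (0.5655 - 0.7353i): (α + β)/√2 = (0.1358 - 0.5199i), (α − β)/√2 = (-0.6639 + 0.5199i).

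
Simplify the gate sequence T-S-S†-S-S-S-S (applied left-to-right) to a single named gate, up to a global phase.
T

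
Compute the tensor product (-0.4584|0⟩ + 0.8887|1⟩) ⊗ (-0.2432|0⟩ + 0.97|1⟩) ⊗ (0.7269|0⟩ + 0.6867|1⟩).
0.08104|000⟩ + 0.07656|001⟩ - 0.3232|010⟩ - 0.3053|011⟩ - 0.1571|100⟩ - 0.1484|101⟩ + 0.6266|110⟩ + 0.592|111⟩

amp(|b₁b₂…⟩) = product of the factor amplitudes for bits b₁, b₂, …; only kets whose every factor amplitude is nonzero survive.
|000⟩: (-0.4584)(-0.2432)(0.7269) = 0.08104
|001⟩: (-0.4584)(-0.2432)(0.6867) = 0.07656
|010⟩: (-0.4584)(0.97)(0.7269) = -0.3232
|011⟩: (-0.4584)(0.97)(0.6867) = -0.3053
|100⟩: (0.8887)(-0.2432)(0.7269) = -0.1571
|101⟩: (0.8887)(-0.2432)(0.6867) = -0.1484
|110⟩: (0.8887)(0.97)(0.7269) = 0.6266
|111⟩: (0.8887)(0.97)(0.6867) = 0.592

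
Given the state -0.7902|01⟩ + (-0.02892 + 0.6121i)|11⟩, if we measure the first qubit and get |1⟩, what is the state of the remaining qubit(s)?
(-0.04719 + 0.9989i)|1⟩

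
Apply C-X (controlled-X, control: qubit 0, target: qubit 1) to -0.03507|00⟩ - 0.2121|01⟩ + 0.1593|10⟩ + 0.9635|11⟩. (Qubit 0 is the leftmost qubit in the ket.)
-0.03507|00⟩ - 0.2121|01⟩ + 0.9635|10⟩ + 0.1593|11⟩

C-X leaves the control-|0⟩ kets |00⟩, |01⟩ unchanged and applies X to qubit 1 on the control-|1⟩ pair (|10⟩, |11⟩).
X = [[0, 1], [1, 0]].
With a = amp(|10⟩) = 0.1593 and b = amp(|11⟩) = 0.9635:
new amp(|10⟩) = (1)·b = 0.9635
new amp(|11⟩) = (1)·a = 0.1593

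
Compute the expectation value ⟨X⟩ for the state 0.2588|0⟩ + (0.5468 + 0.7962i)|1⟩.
0.283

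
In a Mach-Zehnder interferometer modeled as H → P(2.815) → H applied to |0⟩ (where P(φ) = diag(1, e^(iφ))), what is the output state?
(0.02643 + 0.1604i)|0⟩ + (0.9736 - 0.1604i)|1⟩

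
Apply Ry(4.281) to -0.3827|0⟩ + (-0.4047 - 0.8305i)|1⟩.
(0.5472 + 0.6993i)|0⟩ + (-0.104 + 0.448i)|1⟩

Ry(4.281) = [[cos(θ/2), −sin(θ/2)], [sin(θ/2), cos(θ/2)]]; θ = 4.281, cos(θ/2) ≈ -0.539383, sin(θ/2) ≈ 0.842061.
With a = amp(|0⟩) = -0.3827 and b = amp(|1⟩) = (-0.4047 - 0.8305i):
new amp(|0⟩) = (-0.539383)·a + (-0.842061)·b = (0.5472 + 0.6993i)
new amp(|1⟩) = (0.842061)·a + (-0.539383)·b = (-0.104 + 0.448i)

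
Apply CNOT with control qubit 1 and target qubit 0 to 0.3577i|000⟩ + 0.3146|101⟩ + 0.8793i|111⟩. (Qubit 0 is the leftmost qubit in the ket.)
0.3577i|000⟩ + 0.8793i|011⟩ + 0.3146|101⟩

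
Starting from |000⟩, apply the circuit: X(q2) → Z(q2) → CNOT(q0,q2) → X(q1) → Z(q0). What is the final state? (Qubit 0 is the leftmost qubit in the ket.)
-|011⟩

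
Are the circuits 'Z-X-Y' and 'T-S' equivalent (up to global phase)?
No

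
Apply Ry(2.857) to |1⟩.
-0.9899|0⟩ + 0.1418|1⟩

Ry(2.857) = [[cos(θ/2), −sin(θ/2)], [sin(θ/2), cos(θ/2)]]; θ = 2.857, cos(θ/2) ≈ 0.141817, sin(θ/2) ≈ 0.989893.
With a = amp(|0⟩) = 0 and b = amp(|1⟩) = 1:
new amp(|0⟩) = (0.141817)·a + (-0.989893)·b = -0.9899
new amp(|1⟩) = (0.989893)·a + (0.141817)·b = 0.1418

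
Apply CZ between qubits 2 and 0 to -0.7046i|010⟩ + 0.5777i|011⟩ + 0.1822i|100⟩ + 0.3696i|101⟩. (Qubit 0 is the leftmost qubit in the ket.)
-0.7046i|010⟩ + 0.5777i|011⟩ + 0.1822i|100⟩ - 0.3696i|101⟩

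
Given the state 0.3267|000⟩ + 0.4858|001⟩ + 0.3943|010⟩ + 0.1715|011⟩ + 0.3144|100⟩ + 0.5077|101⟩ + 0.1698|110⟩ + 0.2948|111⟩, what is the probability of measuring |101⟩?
0.2578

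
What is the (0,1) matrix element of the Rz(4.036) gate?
0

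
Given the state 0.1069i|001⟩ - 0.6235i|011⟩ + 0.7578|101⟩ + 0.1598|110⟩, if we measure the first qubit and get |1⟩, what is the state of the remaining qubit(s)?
0.9785|01⟩ + 0.2063|10⟩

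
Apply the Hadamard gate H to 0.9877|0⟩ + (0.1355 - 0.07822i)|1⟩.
(0.7942 - 0.05531i)|0⟩ + (0.6026 + 0.05531i)|1⟩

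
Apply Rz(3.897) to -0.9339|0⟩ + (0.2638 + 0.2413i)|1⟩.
(0.3444 + 0.8681i)|0⟩ + (-0.3216 + 0.1562i)|1⟩

Rz(3.897) = [[e^(−iθ/2), 0], [0, e^(iθ/2)]] with e^(±iθ/2) = cos(θ/2) ± i·sin(θ/2); θ = 3.897, cos(θ/2) ≈ -0.368787, sin(θ/2) ≈ 0.929514.
With a = amp(|0⟩) = -0.9339 and b = amp(|1⟩) = (0.2638 + 0.2413i):
new amp(|0⟩) = (-0.368787 - 0.929514i)·a = (0.3444 + 0.8681i)
new amp(|1⟩) = (-0.368787 + 0.929514i)·b = (-0.3216 + 0.1562i)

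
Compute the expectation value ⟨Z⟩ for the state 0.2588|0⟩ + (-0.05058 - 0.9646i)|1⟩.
-0.866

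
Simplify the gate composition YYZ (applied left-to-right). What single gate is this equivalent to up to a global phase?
Z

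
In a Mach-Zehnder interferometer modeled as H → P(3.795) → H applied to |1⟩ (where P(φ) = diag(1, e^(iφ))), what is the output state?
(0.897 + 0.3039i)|0⟩ + (0.103 - 0.3039i)|1⟩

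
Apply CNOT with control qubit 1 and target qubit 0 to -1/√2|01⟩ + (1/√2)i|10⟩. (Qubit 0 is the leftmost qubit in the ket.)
(1/√2)i|10⟩ - 1/√2|11⟩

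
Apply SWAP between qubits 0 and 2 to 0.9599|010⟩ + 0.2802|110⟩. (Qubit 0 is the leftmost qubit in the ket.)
0.9599|010⟩ + 0.2802|011⟩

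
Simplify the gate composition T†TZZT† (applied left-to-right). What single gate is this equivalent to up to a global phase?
T†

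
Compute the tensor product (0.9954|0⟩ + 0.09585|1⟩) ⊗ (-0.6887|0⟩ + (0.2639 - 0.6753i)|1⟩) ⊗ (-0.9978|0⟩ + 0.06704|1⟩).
0.684|000⟩ - 0.04596|001⟩ + (-0.2621 + 0.6707i)|010⟩ + (0.01761 - 0.04506i)|011⟩ + 0.06587|100⟩ - 0.004425|101⟩ + (-0.02524 + 0.06459i)|110⟩ + (0.001696 - 0.004339i)|111⟩

amp(|b₁b₂…⟩) = product of the factor amplitudes for bits b₁, b₂, …; only kets whose every factor amplitude is nonzero survive.
|000⟩: (0.9954)(-0.6887)(-0.9978) = 0.684
|001⟩: (0.9954)(-0.6887)(0.06704) = -0.04596
|010⟩: (0.9954)(0.2639 - 0.6753i)(-0.9978) = (-0.2621 + 0.6707i)
|011⟩: (0.9954)(0.2639 - 0.6753i)(0.06704) = (0.01761 - 0.04506i)
|100⟩: (0.09585)(-0.6887)(-0.9978) = 0.06587
|101⟩: (0.09585)(-0.6887)(0.06704) = -0.004425
|110⟩: (0.09585)(0.2639 - 0.6753i)(-0.9978) = (-0.02524 + 0.06459i)
|111⟩: (0.09585)(0.2639 - 0.6753i)(0.06704) = (0.001696 - 0.004339i)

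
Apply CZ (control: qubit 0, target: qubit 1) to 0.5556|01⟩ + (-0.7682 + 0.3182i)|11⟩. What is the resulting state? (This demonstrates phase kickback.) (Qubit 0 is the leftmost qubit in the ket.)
0.5556|01⟩ + (0.7682 - 0.3182i)|11⟩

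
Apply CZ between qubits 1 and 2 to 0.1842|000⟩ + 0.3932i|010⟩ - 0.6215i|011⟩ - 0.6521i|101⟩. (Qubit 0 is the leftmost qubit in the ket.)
0.1842|000⟩ + 0.3932i|010⟩ + 0.6215i|011⟩ - 0.6521i|101⟩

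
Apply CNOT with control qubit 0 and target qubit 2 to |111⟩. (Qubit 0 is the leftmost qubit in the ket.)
|110⟩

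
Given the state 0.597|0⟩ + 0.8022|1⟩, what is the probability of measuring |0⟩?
0.3564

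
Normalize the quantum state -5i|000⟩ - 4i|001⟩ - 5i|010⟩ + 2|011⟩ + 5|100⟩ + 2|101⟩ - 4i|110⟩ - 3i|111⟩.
-0.449i|000⟩ - 0.3592i|001⟩ - 0.449i|010⟩ + 0.1796|011⟩ + 0.449|100⟩ + 0.1796|101⟩ - 0.3592i|110⟩ - 0.2694i|111⟩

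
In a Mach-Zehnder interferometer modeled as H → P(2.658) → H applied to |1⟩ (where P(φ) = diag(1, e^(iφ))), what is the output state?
(0.9427 - 0.2325i)|0⟩ + (0.05733 + 0.2325i)|1⟩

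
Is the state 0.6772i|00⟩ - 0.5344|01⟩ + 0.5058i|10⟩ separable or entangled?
Entangled

Writing the state as a|00⟩ + b|01⟩ + c|10⟩ + d|11⟩, it is a product state iff ad − bc = 0.
Here (a, b, c, d) = (0.6772i, -0.5344, 0.5058i, 0): ad − bc = (0.6772i)(0) − (-0.5344)(0.5058i) = 0.2703i ≠ 0, so the state is entangled.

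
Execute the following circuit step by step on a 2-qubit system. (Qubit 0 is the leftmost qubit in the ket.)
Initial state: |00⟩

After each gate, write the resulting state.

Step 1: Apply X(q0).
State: |10⟩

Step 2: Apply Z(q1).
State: |10⟩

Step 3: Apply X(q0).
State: |00⟩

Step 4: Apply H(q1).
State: 1/√2|00⟩ + 1/√2|01⟩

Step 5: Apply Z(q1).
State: 1/√2|00⟩ - 1/√2|01⟩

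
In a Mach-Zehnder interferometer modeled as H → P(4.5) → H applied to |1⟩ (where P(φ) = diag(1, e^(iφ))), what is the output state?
(0.6054 + 0.4888i)|0⟩ + (0.3946 - 0.4888i)|1⟩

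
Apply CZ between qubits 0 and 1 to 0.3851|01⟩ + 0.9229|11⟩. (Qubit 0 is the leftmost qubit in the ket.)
0.3851|01⟩ - 0.9229|11⟩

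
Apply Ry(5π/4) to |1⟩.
-0.9239|0⟩ - 0.3827|1⟩

Ry(5π/4) = [[cos(θ/2), −sin(θ/2)], [sin(θ/2), cos(θ/2)]]; θ = 5π/4, cos(θ/2) ≈ -0.382683, sin(θ/2) ≈ 0.92388.
With a = amp(|0⟩) = 0 and b = amp(|1⟩) = 1:
new amp(|0⟩) = (-0.382683)·a + (-0.92388)·b = -0.9239
new amp(|1⟩) = (0.92388)·a + (-0.382683)·b = -0.3827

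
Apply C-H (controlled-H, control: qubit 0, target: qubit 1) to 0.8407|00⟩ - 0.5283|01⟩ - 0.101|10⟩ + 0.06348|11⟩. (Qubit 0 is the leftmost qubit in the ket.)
0.8407|00⟩ - 0.5283|01⟩ - 0.02653|10⟩ - 0.1163|11⟩

C-H leaves the control-|0⟩ kets |00⟩, |01⟩ unchanged and applies H to qubit 1 on the control-|1⟩ pair (|10⟩, |11⟩).
H = [[1/√2, 1/√2], [1/√2, -1/√2]].
With a = amp(|10⟩) = -0.101 and b = amp(|11⟩) = 0.06348:
new amp(|10⟩) = (1/√2)·a + (1/√2)·b = -0.02653
new amp(|11⟩) = (1/√2)·a + (-1/√2)·b = -0.1163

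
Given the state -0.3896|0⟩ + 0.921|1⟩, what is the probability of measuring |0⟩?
0.1518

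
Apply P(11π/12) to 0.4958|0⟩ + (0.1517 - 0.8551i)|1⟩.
0.4958|0⟩ + (0.07479 + 0.8652i)|1⟩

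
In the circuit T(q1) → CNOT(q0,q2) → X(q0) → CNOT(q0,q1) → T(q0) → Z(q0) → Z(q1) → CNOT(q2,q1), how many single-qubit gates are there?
5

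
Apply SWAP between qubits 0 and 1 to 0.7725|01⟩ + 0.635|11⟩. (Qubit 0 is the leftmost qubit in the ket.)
0.7725|10⟩ + 0.635|11⟩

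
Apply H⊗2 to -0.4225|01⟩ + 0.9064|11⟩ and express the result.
0.242|00⟩ - 0.242|01⟩ - 0.6645|10⟩ + 0.6645|11⟩

H⊗2 gives amp(|y⟩) = (1/2) Σ_x (−1)^(x·y) amp(|x⟩), where x·y is the number of positions in which both x and y have a 1.
|00⟩: (-0.4225 + 0.9064)/2 = 0.242
|01⟩: (0.4225 - 0.9064)/2 = -0.242
|10⟩: (-0.4225 - 0.9064)/2 = -0.6645
|11⟩: (0.4225 + 0.9064)/2 = 0.6645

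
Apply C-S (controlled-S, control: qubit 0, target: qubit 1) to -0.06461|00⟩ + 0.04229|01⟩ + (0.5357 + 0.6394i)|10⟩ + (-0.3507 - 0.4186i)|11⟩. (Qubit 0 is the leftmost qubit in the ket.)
-0.06461|00⟩ + 0.04229|01⟩ + (0.5357 + 0.6394i)|10⟩ + (0.4186 - 0.3507i)|11⟩

C-S leaves the control-|0⟩ kets |00⟩, |01⟩ unchanged and applies S to qubit 1 on the control-|1⟩ pair (|10⟩, |11⟩).
S = [[1, 0], [0, i]].
With a = amp(|10⟩) = (0.5357 + 0.6394i) and b = amp(|11⟩) = (-0.3507 - 0.4186i):
new amp(|10⟩) = (1)·a = (0.5357 + 0.6394i)
new amp(|11⟩) = (i)·b = (0.4186 - 0.3507i)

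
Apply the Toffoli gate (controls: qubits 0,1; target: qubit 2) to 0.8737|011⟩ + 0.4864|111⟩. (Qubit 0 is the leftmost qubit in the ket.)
0.8737|011⟩ + 0.4864|110⟩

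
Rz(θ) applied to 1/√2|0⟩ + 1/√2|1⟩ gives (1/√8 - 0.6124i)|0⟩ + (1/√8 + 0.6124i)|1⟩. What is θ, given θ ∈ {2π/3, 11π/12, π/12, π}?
2π/3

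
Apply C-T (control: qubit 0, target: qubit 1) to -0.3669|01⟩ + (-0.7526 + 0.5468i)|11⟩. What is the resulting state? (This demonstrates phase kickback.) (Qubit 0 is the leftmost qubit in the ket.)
-0.3669|01⟩ + (-0.9188 - 0.1455i)|11⟩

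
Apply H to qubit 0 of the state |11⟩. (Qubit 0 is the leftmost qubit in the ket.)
1/√2|01⟩ - 1/√2|11⟩

H on qubit 0 mixes each pair of kets that differ only in qubit 0: amplitudes (a, b) of (|…0…⟩, |…1…⟩) become ((a + b)/√2, (a − b)/√2). Kets absent from the input have amplitude 0.
(|01⟩, |11⟩): (a, b) = (0, 1) → (1/√2, -1/√2)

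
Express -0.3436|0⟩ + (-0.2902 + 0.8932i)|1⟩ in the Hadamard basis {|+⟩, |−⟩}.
(-0.4482 + 0.6316i)|+⟩ + (-0.03776 - 0.6316i)|−⟩

With |ψ⟩ = α|0⟩ + β|1⟩, the Hadamard-basis coefficients are ⟨+|ψ⟩ = (α + β)/√2 and ⟨−|ψ⟩ = (α − β)/√2.
Here α = -0.3436, β = (-0.2902 + 0.8932i): (α + β)/√2 = (-0.4482 + 0.6316i), (α − β)/√2 = (-0.03776 - 0.6316i).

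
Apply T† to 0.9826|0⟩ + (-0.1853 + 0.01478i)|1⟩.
0.9826|0⟩ + (-0.1206 + 0.1415i)|1⟩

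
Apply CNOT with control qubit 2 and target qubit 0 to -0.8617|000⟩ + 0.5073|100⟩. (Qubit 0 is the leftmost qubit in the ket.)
-0.8617|000⟩ + 0.5073|100⟩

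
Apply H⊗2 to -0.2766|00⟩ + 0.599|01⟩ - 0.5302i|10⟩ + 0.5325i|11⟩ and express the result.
(0.1612 + 0.00115i)|00⟩ + (-0.4378 - 0.5314i)|01⟩ + (0.1612 - 0.00115i)|10⟩ + (-0.4378 + 0.5314i)|11⟩

H⊗2 gives amp(|y⟩) = (1/2) Σ_x (−1)^(x·y) amp(|x⟩), where x·y is the number of positions in which both x and y have a 1.
|00⟩: (-0.2766 + 0.599 - 0.5302i + 0.5325i)/2 = (0.1612 + 0.00115i)
|01⟩: (-0.2766 - 0.599 - 0.5302i - 0.5325i)/2 = (-0.4378 - 0.5314i)
|10⟩: (-0.2766 + 0.599 + 0.5302i - 0.5325i)/2 = (0.1612 - 0.00115i)
|11⟩: (-0.2766 - 0.599 + 0.5302i + 0.5325i)/2 = (-0.4378 + 0.5314i)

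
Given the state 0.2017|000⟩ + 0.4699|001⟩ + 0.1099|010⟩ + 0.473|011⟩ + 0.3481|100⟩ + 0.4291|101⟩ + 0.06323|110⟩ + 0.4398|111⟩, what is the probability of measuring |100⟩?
0.1212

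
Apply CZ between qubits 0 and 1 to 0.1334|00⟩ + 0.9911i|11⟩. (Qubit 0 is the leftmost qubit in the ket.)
0.1334|00⟩ - 0.9911i|11⟩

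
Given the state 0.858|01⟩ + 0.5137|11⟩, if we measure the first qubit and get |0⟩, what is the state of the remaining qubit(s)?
|1⟩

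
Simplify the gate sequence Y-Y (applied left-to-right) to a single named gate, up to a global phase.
I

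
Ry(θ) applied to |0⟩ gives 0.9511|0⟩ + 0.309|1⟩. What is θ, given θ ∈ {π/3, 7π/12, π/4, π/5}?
π/5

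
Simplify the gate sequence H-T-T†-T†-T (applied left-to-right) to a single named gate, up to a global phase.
H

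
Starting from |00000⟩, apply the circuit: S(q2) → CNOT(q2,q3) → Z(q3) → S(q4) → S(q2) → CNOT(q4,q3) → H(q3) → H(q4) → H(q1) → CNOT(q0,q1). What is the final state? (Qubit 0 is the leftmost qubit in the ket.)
1/√8|00000⟩ + 1/√8|00001⟩ + 1/√8|00010⟩ + 1/√8|00011⟩ + 1/√8|01000⟩ + 1/√8|01001⟩ + 1/√8|01010⟩ + 1/√8|01011⟩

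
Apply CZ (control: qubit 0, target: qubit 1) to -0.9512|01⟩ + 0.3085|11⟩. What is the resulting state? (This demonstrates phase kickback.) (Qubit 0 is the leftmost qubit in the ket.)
-0.9512|01⟩ - 0.3085|11⟩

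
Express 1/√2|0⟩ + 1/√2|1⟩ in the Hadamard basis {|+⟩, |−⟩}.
|+⟩

With |ψ⟩ = α|0⟩ + β|1⟩, the Hadamard-basis coefficients are ⟨+|ψ⟩ = (α + β)/√2 and ⟨−|ψ⟩ = (α − β)/√2.
Here α = 1/√2, β = 1/√2: (α + β)/√2 = 1, (α − β)/√2 = 0.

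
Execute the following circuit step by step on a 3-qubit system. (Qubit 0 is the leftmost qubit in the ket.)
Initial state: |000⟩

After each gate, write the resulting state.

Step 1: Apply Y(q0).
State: i|100⟩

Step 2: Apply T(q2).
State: i|100⟩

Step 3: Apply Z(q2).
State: i|100⟩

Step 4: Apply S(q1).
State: i|100⟩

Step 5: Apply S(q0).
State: -|100⟩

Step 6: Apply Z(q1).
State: -|100⟩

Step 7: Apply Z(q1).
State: -|100⟩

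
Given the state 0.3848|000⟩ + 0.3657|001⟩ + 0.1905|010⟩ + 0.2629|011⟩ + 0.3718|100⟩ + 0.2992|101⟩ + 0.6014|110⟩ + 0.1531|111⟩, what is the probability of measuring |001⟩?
0.1337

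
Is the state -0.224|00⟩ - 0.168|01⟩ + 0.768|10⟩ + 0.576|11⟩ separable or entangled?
Separable

Writing the state as a|00⟩ + b|01⟩ + c|10⟩ + d|11⟩, it is a product state iff ad − bc = 0.
Here (a, b, c, d) = (-0.224, -0.168, 0.768, 0.576): ad − bc = (-0.224)(0.576) − (-0.168)(0.768) = 0, so the state is separable.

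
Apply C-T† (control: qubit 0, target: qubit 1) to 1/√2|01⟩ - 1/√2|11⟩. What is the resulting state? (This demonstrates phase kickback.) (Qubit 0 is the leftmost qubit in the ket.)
1/√2|01⟩ + (-1/2 + (1/2)i)|11⟩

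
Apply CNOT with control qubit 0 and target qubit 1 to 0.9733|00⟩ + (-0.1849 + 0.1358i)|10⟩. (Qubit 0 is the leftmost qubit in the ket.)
0.9733|00⟩ + (-0.1849 + 0.1358i)|11⟩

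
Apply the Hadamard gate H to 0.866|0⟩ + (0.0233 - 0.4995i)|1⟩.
(0.6288 - 0.3532i)|0⟩ + (0.5959 + 0.3532i)|1⟩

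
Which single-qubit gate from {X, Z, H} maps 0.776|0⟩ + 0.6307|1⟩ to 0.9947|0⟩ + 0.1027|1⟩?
H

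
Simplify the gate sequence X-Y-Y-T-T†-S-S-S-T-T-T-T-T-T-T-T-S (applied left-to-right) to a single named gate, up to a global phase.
X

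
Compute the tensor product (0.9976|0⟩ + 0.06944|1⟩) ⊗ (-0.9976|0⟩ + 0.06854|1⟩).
-0.9952|00⟩ + 0.06838|01⟩ - 0.06927|10⟩ + 0.004759|11⟩

amp(|b₁b₂…⟩) = product of the factor amplitudes for bits b₁, b₂, …; only kets whose every factor amplitude is nonzero survive.
|00⟩: (0.9976)(-0.9976) = -0.9952
|01⟩: (0.9976)(0.06854) = 0.06838
|10⟩: (0.06944)(-0.9976) = -0.06927
|11⟩: (0.06944)(0.06854) = 0.004759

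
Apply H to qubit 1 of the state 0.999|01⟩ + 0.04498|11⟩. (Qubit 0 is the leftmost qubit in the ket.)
0.7064|00⟩ - 0.7064|01⟩ + 0.03181|10⟩ - 0.03181|11⟩

H on qubit 1 mixes each pair of kets that differ only in qubit 1: amplitudes (a, b) of (|…0…⟩, |…1…⟩) become ((a + b)/√2, (a − b)/√2). Kets absent from the input have amplitude 0.
(|00⟩, |01⟩): (a, b) = (0, 0.999) → (0.7064, -0.7064)
(|10⟩, |11⟩): (a, b) = (0, 0.04498) → (0.03181, -0.03181)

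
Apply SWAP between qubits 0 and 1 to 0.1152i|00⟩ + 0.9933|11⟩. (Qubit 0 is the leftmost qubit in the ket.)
0.1152i|00⟩ + 0.9933|11⟩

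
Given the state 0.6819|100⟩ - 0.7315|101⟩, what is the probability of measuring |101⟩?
0.5351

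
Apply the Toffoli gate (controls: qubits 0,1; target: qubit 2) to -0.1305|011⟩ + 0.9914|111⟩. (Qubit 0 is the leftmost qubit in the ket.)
-0.1305|011⟩ + 0.9914|110⟩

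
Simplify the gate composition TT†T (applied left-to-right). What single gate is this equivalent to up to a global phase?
T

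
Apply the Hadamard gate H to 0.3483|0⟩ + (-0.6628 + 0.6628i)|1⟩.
(-0.2224 + 0.4687i)|0⟩ + (0.715 - 0.4687i)|1⟩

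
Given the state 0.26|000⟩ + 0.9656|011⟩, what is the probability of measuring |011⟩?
0.9324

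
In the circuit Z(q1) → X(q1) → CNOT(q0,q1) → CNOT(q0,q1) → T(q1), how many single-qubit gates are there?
3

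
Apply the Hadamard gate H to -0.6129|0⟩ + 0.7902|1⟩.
0.1254|0⟩ - 0.9921|1⟩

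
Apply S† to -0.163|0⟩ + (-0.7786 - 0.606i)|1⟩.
-0.163|0⟩ + (-0.606 + 0.7786i)|1⟩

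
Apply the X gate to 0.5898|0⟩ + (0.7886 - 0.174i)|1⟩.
(0.7886 - 0.174i)|0⟩ + 0.5898|1⟩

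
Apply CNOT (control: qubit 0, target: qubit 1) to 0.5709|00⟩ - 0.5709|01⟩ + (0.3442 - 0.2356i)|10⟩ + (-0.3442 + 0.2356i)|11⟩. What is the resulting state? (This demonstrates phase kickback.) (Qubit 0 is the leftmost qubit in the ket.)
0.5709|00⟩ - 0.5709|01⟩ + (-0.3442 + 0.2356i)|10⟩ + (0.3442 - 0.2356i)|11⟩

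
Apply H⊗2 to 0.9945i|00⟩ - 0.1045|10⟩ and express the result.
(-0.05225 + 0.4973i)|00⟩ + (-0.05225 + 0.4973i)|01⟩ + (0.05225 + 0.4973i)|10⟩ + (0.05225 + 0.4973i)|11⟩

H⊗2 gives amp(|y⟩) = (1/2) Σ_x (−1)^(x·y) amp(|x⟩), where x·y is the number of positions in which both x and y have a 1.
|00⟩: (0.9945i - 0.1045)/2 = (-0.05225 + 0.4973i)
|01⟩: (0.9945i - 0.1045)/2 = (-0.05225 + 0.4973i)
|10⟩: (0.9945i + 0.1045)/2 = (0.05225 + 0.4973i)
|11⟩: (0.9945i + 0.1045)/2 = (0.05225 + 0.4973i)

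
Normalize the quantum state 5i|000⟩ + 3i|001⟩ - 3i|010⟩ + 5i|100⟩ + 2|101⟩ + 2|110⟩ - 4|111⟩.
0.5213i|000⟩ + 0.3128i|001⟩ - 0.3128i|010⟩ + 0.5213i|100⟩ + 0.2085|101⟩ + 0.2085|110⟩ - 0.417|111⟩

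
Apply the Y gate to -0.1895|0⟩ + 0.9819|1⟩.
-0.9819i|0⟩ - 0.1895i|1⟩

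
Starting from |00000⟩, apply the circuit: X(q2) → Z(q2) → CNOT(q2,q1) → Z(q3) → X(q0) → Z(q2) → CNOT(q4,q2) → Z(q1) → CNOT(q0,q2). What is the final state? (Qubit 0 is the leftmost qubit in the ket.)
-|11000⟩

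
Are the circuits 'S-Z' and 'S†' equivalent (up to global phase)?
Yes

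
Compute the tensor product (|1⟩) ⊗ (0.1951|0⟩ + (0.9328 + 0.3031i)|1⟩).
0.1951|10⟩ + (0.9328 + 0.3031i)|11⟩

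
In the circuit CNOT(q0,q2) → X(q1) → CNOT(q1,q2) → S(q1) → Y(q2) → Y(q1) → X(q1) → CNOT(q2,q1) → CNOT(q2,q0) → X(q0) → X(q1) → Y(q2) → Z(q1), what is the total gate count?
13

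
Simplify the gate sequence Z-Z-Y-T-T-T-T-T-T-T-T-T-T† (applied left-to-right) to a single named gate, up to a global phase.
Y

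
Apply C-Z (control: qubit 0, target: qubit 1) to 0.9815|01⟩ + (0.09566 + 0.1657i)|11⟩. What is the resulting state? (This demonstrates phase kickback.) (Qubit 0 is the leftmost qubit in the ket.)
0.9815|01⟩ + (-0.09566 - 0.1657i)|11⟩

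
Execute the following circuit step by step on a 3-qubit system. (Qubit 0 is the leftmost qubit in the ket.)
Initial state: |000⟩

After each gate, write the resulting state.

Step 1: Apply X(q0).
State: |100⟩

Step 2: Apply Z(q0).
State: -|100⟩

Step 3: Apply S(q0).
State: -i|100⟩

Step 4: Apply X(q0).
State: -i|000⟩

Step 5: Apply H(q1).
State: -(1/√2)i|000⟩ - (1/√2)i|010⟩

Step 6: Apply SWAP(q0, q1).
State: -(1/√2)i|000⟩ - (1/√2)i|100⟩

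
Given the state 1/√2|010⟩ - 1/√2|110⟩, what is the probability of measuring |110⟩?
1/2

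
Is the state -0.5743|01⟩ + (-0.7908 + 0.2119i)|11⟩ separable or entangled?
Separable

Writing the state as a|00⟩ + b|01⟩ + c|10⟩ + d|11⟩, it is a product state iff ad − bc = 0.
Here (a, b, c, d) = (0, -0.5743, 0, (-0.7908 + 0.2119i)): ad − bc = (0)(-0.7908 + 0.2119i) − (-0.5743)(0) = 0, so the state is separable.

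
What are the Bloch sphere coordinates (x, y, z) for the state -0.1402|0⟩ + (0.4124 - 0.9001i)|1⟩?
(-0.1156, 0.2524, -0.9606)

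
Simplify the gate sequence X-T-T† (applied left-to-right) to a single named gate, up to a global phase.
X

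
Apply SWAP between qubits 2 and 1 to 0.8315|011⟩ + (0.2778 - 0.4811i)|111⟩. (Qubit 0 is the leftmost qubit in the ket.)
0.8315|011⟩ + (0.2778 - 0.4811i)|111⟩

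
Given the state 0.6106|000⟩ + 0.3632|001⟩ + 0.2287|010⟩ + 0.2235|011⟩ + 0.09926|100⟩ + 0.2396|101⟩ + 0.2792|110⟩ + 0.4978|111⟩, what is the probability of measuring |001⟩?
0.1319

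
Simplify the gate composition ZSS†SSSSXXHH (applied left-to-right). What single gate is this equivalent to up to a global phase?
Z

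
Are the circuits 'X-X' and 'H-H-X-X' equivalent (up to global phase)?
Yes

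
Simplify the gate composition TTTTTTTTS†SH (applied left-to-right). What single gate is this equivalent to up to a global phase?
H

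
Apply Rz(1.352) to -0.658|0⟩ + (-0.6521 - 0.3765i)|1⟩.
(-0.5133 + 0.4117i)|0⟩ + (-0.2731 - 0.7017i)|1⟩

Rz(1.352) = [[e^(−iθ/2), 0], [0, e^(iθ/2)]] with e^(±iθ/2) = cos(θ/2) ± i·sin(θ/2); θ = 1.352, cos(θ/2) ≈ 0.780082, sin(θ/2) ≈ 0.625678.
With a = amp(|0⟩) = -0.658 and b = amp(|1⟩) = (-0.6521 - 0.3765i):
new amp(|0⟩) = (0.780082 - 0.625678i)·a = (-0.5133 + 0.4117i)
new amp(|1⟩) = (0.780082 + 0.625678i)·b = (-0.2731 - 0.7017i)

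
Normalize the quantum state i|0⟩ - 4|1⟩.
0.2425i|0⟩ - 0.9701|1⟩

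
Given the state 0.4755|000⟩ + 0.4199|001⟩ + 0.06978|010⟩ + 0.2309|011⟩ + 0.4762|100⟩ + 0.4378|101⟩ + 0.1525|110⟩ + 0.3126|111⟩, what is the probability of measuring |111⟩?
0.09772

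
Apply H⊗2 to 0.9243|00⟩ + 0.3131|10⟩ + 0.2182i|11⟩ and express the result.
(0.6187 + 0.1091i)|00⟩ + (0.6187 - 0.1091i)|01⟩ + (0.3056 - 0.1091i)|10⟩ + (0.3056 + 0.1091i)|11⟩

H⊗2 gives amp(|y⟩) = (1/2) Σ_x (−1)^(x·y) amp(|x⟩), where x·y is the number of positions in which both x and y have a 1.
|00⟩: (0.9243 + 0.3131 + 0.2182i)/2 = (0.6187 + 0.1091i)
|01⟩: (0.9243 + 0.3131 - 0.2182i)/2 = (0.6187 - 0.1091i)
|10⟩: (0.9243 - 0.3131 - 0.2182i)/2 = (0.3056 - 0.1091i)
|11⟩: (0.9243 - 0.3131 + 0.2182i)/2 = (0.3056 + 0.1091i)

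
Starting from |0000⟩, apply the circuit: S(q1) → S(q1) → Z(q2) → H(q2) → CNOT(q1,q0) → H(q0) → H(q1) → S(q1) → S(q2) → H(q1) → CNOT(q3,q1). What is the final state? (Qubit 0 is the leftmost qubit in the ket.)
(0.25 + 0.25i)|0000⟩ + (-0.25 + 0.25i)|0010⟩ + (0.25 - 0.25i)|0100⟩ + (0.25 + 0.25i)|0110⟩ + (0.25 + 0.25i)|1000⟩ + (-0.25 + 0.25i)|1010⟩ + (0.25 - 0.25i)|1100⟩ + (0.25 + 0.25i)|1110⟩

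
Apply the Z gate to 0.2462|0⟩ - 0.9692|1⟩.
0.2462|0⟩ + 0.9692|1⟩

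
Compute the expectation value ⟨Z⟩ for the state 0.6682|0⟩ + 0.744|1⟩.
-0.107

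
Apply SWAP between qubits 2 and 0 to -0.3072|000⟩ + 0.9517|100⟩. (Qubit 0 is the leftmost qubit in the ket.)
-0.3072|000⟩ + 0.9517|001⟩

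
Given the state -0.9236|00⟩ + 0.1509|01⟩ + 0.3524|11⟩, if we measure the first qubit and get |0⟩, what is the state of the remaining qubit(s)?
-0.9869|0⟩ + 0.1612|1⟩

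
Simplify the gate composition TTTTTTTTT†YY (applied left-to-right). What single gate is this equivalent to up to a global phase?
T†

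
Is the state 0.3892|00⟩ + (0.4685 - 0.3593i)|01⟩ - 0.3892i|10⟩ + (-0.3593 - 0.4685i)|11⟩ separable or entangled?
Separable

Writing the state as a|00⟩ + b|01⟩ + c|10⟩ + d|11⟩, it is a product state iff ad − bc = 0.
Here (a, b, c, d) = (0.3892, (0.4685 - 0.3593i), -0.3892i, (-0.3593 - 0.4685i)): ad − bc = (0.3892)(-0.3593 - 0.4685i) − (0.4685 - 0.3593i)(-0.3892i) = 0, so the state is separable.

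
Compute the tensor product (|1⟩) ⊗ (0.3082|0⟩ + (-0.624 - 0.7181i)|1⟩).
0.3082|10⟩ + (-0.624 - 0.7181i)|11⟩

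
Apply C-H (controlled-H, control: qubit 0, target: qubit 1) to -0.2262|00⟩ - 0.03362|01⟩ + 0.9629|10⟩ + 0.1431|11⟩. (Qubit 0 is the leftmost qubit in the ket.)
-0.2262|00⟩ - 0.03362|01⟩ + 0.7821|10⟩ + 0.5797|11⟩

C-H leaves the control-|0⟩ kets |00⟩, |01⟩ unchanged and applies H to qubit 1 on the control-|1⟩ pair (|10⟩, |11⟩).
H = [[1/√2, 1/√2], [1/√2, -1/√2]].
With a = amp(|10⟩) = 0.9629 and b = amp(|11⟩) = 0.1431:
new amp(|10⟩) = (1/√2)·a + (1/√2)·b = 0.7821
new amp(|11⟩) = (1/√2)·a + (-1/√2)·b = 0.5797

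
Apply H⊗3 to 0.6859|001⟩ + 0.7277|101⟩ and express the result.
0.4998|000⟩ - 0.4998|001⟩ + 0.4998|010⟩ - 0.4998|011⟩ - 0.01478|100⟩ + 0.01478|101⟩ - 0.01478|110⟩ + 0.01478|111⟩

H⊗3 gives amp(|y⟩) = (1/2√2) Σ_x (−1)^(x·y) amp(|x⟩), where x·y is the number of positions in which both x and y have a 1.
|000⟩: (0.6859 + 0.7277)/(2√2) = 0.4998
|001⟩: (-0.6859 - 0.7277)/(2√2) = -0.4998
|010⟩: (0.6859 + 0.7277)/(2√2) = 0.4998
|011⟩: (-0.6859 - 0.7277)/(2√2) = -0.4998
|100⟩: (0.6859 - 0.7277)/(2√2) = -0.01478
|101⟩: (-0.6859 + 0.7277)/(2√2) = 0.01478
|110⟩: (0.6859 - 0.7277)/(2√2) = -0.01478
|111⟩: (-0.6859 + 0.7277)/(2√2) = 0.01478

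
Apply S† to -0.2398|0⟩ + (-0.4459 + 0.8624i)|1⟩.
-0.2398|0⟩ + (0.8624 + 0.4459i)|1⟩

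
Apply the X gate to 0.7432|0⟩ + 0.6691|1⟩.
0.6691|0⟩ + 0.7432|1⟩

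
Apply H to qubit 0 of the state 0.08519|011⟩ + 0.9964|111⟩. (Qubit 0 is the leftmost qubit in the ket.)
0.7648|011⟩ - 0.6443|111⟩

H on qubit 0 mixes each pair of kets that differ only in qubit 0: amplitudes (a, b) of (|…0…⟩, |…1…⟩) become ((a + b)/√2, (a − b)/√2). Kets absent from the input have amplitude 0.
(|011⟩, |111⟩): (a, b) = (0.08519, 0.9964) → (0.7648, -0.6443)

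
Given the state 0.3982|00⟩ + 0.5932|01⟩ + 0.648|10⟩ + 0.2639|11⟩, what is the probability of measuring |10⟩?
0.4199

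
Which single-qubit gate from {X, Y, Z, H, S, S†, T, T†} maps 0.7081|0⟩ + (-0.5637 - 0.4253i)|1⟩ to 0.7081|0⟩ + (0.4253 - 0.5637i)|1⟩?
S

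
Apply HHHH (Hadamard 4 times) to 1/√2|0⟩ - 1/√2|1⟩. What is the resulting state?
1/√2|0⟩ - 1/√2|1⟩

H² = I, so an even number of Hadamards cancels: H^4 = I and the state is unchanged.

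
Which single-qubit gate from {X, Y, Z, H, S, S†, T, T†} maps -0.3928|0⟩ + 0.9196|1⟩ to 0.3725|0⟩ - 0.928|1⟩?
H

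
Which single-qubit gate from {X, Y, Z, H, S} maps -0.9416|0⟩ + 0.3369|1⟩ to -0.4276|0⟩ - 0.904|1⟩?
H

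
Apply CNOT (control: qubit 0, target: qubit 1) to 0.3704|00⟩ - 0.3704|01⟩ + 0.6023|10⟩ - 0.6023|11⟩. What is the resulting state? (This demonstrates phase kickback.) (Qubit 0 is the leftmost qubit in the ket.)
0.3704|00⟩ - 0.3704|01⟩ - 0.6023|10⟩ + 0.6023|11⟩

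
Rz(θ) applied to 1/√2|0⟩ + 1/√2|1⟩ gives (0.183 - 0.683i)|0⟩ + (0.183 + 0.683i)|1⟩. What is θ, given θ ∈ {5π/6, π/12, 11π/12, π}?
5π/6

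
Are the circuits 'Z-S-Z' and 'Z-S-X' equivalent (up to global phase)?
No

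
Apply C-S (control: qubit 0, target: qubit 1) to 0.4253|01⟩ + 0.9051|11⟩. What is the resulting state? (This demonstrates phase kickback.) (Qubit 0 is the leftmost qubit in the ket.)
0.4253|01⟩ + 0.9051i|11⟩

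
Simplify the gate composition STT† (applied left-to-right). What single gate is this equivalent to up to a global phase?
S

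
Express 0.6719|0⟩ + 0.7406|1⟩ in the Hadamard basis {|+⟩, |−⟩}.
0.9988|+⟩ - 0.04858|−⟩

With |ψ⟩ = α|0⟩ + β|1⟩, the Hadamard-basis coefficients are ⟨+|ψ⟩ = (α + β)/√2 and ⟨−|ψ⟩ = (α − β)/√2.
Here α = 0.6719, β = 0.7406: (α + β)/√2 = 0.9988, (α − β)/√2 = -0.04858.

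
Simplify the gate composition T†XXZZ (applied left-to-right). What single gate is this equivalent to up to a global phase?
T†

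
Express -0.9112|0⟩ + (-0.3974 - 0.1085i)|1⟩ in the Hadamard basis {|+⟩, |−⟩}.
(-0.9253 - 0.07672i)|+⟩ + (-0.3633 + 0.07672i)|−⟩

With |ψ⟩ = α|0⟩ + β|1⟩, the Hadamard-basis coefficients are ⟨+|ψ⟩ = (α + β)/√2 and ⟨−|ψ⟩ = (α − β)/√2.
Here α = -0.9112, β = (-0.3974 - 0.1085i): (α + β)/√2 = (-0.9253 - 0.07672i), (α − β)/√2 = (-0.3633 + 0.07672i).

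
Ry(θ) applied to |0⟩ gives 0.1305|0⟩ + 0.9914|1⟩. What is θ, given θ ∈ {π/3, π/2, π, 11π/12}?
11π/12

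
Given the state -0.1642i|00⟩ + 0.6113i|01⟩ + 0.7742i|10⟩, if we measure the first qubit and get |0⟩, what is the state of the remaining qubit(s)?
-0.2594i|0⟩ + 0.9658i|1⟩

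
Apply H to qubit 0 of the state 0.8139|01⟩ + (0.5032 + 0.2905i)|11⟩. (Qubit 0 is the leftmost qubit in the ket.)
(0.9313 + 0.2054i)|01⟩ + (0.2197 - 0.2054i)|11⟩

H on qubit 0 mixes each pair of kets that differ only in qubit 0: amplitudes (a, b) of (|…0…⟩, |…1…⟩) become ((a + b)/√2, (a − b)/√2). Kets absent from the input have amplitude 0.
(|01⟩, |11⟩): (a, b) = (0.8139, (0.5032 + 0.2905i)) → ((0.9313 + 0.2054i), (0.2197 - 0.2054i))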